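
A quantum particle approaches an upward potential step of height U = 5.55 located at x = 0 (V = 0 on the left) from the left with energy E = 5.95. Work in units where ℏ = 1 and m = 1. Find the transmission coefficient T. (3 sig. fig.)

T = 0.654

The wavenumbers are k₁ = √(2mE)/ℏ = 3.450 on the left and k₂ = √(2m(E − U))/ℏ = 0.8944 on the right.
Matching ψ and ψ′ at x = 0 gives r = (k₁ − k₂)/(k₁ + k₂), so R = r² = 0.3460 and T = 1 − R = 0.6540.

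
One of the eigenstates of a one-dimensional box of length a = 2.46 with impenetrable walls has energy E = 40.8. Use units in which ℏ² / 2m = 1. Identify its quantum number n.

n = 5

For an infinite well E_n = n²π²ℏ²/(2ma²), so n = (a/πℏ)√(2mE).
n = (2.46/π) × √(2 × 0.5 × 40.8) = 5.002 → n = 5.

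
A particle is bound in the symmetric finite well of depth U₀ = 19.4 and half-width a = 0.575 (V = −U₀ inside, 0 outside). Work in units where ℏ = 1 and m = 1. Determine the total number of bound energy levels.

Define the well-strength parameter z₀ = (a/ℏ)√(2mU₀) = 0.575 × √(2·1·19.4) = 3.582.
A new bound state (alternating even/odd) appears each time z₀ passes a multiple of π/2, so N = ⌊2z₀/π⌋ + 1 = ⌊2.280⌋ + 1 = 3.

N = 3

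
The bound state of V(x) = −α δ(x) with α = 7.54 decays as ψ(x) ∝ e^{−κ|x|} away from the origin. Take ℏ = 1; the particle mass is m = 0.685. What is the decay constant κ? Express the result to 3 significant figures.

κ = 5.16

Integrating the TISE across x = 0 gives the cusp condition ψ'(0⁺) − ψ'(0⁻) = −(2mα/ℏ²)ψ(0).
With ψ ∝ e^{−κ|x|} this yields −2κ = −2mα/ℏ², so κ = mα/ℏ² = 5.165.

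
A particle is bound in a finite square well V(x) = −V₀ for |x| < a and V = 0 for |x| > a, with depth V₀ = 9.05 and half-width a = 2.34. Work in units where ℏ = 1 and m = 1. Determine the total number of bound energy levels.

N = 7

The dimensionless depth is z₀ = a√(2mV₀)/ℏ = 2.34 × √(18.10) = 9.955.
The even/odd transcendental equations gain one root per π/2 in z₀, giving N = 1 + ⌊2z₀/π⌋ = 1 + ⌊6.338⌋ = 7.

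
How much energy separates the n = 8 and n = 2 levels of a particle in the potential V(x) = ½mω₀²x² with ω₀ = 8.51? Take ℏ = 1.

E_n = ℏω₀(n + ½), so ΔE = (8 − 2) ℏω₀ = 6 × 8.51 = 51.06.

ΔE = 51.1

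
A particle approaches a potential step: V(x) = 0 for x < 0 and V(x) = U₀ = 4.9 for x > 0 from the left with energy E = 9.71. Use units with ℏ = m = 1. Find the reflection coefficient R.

The wavenumbers are k₁ = √(2mE)/ℏ = 4.407 on the left and k₂ = √(2m(E − U₀))/ℏ = 3.102 on the right.
Matching ψ and ψ′ at x = 0 gives r = (k₁ − k₂)/(k₁ + k₂), so R = r² = 0.03022 and T = 1 − R = 0.9698.

R = 0.0302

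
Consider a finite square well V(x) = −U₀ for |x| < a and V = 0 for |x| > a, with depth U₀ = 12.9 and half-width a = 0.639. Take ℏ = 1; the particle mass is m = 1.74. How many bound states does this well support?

Define the well-strength parameter z₀ = (a/ℏ)√(2mU₀) = 0.639 × √(2·1.74·12.9) = 4.281.
A new bound state (alternating even/odd) appears each time z₀ passes a multiple of π/2, so N = ⌊2z₀/π⌋ + 1 = ⌊2.726⌋ + 1 = 3.

N = 3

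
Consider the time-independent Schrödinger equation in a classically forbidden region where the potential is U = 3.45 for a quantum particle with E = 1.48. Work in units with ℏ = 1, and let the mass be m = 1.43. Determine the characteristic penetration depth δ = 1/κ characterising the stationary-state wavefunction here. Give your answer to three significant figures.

Since E < U the TISE in this region is ψ'' = κ²ψ with κ = √(2m(U − E))/ℏ.
κ = √(2 × 1.43 × 1.97) = 2.374. The penetration depth is δ = 1/κ = 0.421.

δ = 0.421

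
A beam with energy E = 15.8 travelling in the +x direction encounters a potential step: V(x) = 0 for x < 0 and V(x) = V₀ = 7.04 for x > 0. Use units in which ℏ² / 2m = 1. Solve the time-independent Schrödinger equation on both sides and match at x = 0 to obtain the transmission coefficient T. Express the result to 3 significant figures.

T = 0.979

The wavenumbers are k₁ = √(2mE)/ℏ = 3.975 on the left and k₂ = √(2m(E − V₀))/ℏ = 2.960 on the right.
Continuity of ψ and ψ′ at the step yields the reflection amplitude r = (k₁ − k₂)/(k₁ + k₂) = 0.1464; thus R = |r|² = 0.02143, T = 0.9786.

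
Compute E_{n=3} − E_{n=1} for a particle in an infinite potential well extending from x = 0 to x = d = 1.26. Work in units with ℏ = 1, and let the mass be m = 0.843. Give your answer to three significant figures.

ΔE = 29.5

E_n = n²π²ℏ²/(2md²), so ΔE = (3² − 1²) π²ℏ²/(2md²).
ΔE = 8 × π² / (2 × 0.843 × 1.26²) = 29.50.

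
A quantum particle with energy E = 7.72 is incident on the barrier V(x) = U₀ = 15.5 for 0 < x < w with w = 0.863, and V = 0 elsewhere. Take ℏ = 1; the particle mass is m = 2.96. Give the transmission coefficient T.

T = 0.0000327

Since E < U₀ the interior solution is evanescent with decay constant κ = √(2m(U₀ − E))/ℏ = 6.787.
κw = 5.857, sinh(κw) = 174.8.
Matching ψ, ψ′ at both faces gives T = [1 + U₀² sinh²(κw) / (4E(U₀ − E))]⁻¹ = 1/30560 = 0.0000327.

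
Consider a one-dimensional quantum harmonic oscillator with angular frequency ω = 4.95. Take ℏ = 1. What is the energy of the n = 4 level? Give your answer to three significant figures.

Using E_n = (n + ½)ℏω: E_4 = 4.5 × 4.95 = 22.28.

E = 22.3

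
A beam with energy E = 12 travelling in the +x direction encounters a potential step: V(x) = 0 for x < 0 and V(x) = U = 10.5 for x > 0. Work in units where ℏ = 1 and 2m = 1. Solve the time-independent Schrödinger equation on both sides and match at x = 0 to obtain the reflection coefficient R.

R = 0.228

The wavenumbers are k₁ = √(2mE)/ℏ = 3.464 on the left and k₂ = √(2m(E − U))/ℏ = 1.225 on the right.
Continuity of ψ and ψ′ at the step yields the reflection amplitude r = (k₁ − k₂)/(k₁ + k₂) = 0.4776; thus R = |r|² = 0.2281, T = 0.7719.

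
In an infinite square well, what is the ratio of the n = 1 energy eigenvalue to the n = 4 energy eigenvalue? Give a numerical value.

E_n = n²π²ℏ²/(2mL²) so the ratio is n₂²/n₁² = 1/16 = 0.0625.

0.0625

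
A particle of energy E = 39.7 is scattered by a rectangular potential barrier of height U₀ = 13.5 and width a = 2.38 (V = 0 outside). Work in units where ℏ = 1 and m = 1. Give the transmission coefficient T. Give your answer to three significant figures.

T = 0.958

E > U₀: inside the barrier k₂ = √(2m(E − U₀))/ℏ = 7.239, k₂a = 17.23.
Matching at both interfaces gives T⁻¹ = 1 + U₀² sin²(k₂a) / [4E(E − U₀)] = 1.044, hence T = 0.958.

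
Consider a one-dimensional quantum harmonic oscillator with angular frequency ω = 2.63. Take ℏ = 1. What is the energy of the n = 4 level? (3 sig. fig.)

The oscillator eigenvalues are E_n = ℏω(n + ½), so E_4 = 2.63 × 4.5 = 11.84.

E = 11.8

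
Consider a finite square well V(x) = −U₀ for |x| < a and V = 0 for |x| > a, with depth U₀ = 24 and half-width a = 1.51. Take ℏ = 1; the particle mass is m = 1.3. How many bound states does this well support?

N = 8

The dimensionless depth is z₀ = a√(2mU₀)/ℏ = 1.51 × √(62.40) = 11.93.
A new bound state (alternating even/odd) appears each time z₀ passes a multiple of π/2, so N = ⌊2z₀/π⌋ + 1 = ⌊7.594⌋ + 1 = 8.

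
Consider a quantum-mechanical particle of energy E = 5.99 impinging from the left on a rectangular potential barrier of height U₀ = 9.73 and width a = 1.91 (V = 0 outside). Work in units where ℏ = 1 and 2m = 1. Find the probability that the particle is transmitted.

T = 0.00234

E < U₀: inside the barrier ψ ∝ e^{±κx} with κ = √(2m(U₀ − E))/ℏ = 1.934.
κa = 3.694, sinh(κa) = 20.09.
The exact tunnelling result is T⁻¹ = 1 + U₀² sinh²(κa) / [4E(U₀ − E)] = 427.2, so T = 0.00234.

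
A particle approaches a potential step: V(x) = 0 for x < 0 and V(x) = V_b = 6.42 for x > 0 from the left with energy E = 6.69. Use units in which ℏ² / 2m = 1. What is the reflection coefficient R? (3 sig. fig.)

On each side the TISE gives plane waves with k = √(2m(E − V))/ℏ: k₁ = √(2·½·6.69) = 2.587, k₂ = √(2·½·0.27) = 0.5196.
Continuity of ψ and ψ′ at the step yields the reflection amplitude r = (k₁ − k₂)/(k₁ + k₂) = 0.6654; thus R = |r|² = 0.4428, T = 0.5572.

R = 0.443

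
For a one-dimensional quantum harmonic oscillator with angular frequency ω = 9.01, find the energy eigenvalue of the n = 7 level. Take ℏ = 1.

Using E_n = (n + ½)ℏω: E_7 = 7.5 × 9.01 = 67.58.

E = 67.6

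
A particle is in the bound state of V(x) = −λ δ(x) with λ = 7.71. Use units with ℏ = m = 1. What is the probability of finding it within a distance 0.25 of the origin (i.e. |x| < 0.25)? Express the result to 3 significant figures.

P = 0.979

The normalised bound state is ψ = √κ e^{−κ|x|} with κ = mλ/ℏ² = 7.710.
P(|x| < d) = ∫_{−d}^{d} κ e^{−2κ|x|} dx = 1 − e^{−2κd} = 1 − e^{−3.855} = 0.9788.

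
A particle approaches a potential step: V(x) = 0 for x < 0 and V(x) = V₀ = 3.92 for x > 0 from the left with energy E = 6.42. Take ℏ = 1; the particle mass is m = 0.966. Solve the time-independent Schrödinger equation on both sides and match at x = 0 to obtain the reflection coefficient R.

R = 0.0536

The wavenumbers are k₁ = √(2mE)/ℏ = 3.522 on the left and k₂ = √(2m(E − V₀))/ℏ = 2.198 on the right.
Continuity of ψ and ψ′ at the step yields the reflection amplitude r = (k₁ − k₂)/(k₁ + k₂) = 0.2315; thus R = |r|² = 0.05360, T = 0.9464.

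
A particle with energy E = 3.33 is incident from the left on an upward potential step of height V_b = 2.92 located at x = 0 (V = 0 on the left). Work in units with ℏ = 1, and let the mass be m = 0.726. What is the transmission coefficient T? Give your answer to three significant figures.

T = 0.769

On each side the TISE gives plane waves with k = √(2m(E − V))/ℏ: k₁ = √(2·0.726·3.33) = 2.199, k₂ = √(2·0.726·0.41) = 0.7716.
Continuity of ψ and ψ′ at the step yields the reflection amplitude r = (k₁ − k₂)/(k₁ + k₂) = 0.4805; thus R = |r|² = 0.2309, T = 0.7691.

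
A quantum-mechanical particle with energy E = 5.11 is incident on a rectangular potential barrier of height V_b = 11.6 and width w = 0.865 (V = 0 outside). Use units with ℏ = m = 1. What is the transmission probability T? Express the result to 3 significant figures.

T = 0.00772

E < V_b: inside the barrier ψ ∝ e^{±κx} with κ = √(2m(V_b − E))/ℏ = 3.603.
κw = 3.116, sinh(κw) = 11.26.
The exact tunnelling result is T⁻¹ = 1 + V_b² sinh²(κw) / [4E(V_b − E)] = 129.6, so T = 0.00772.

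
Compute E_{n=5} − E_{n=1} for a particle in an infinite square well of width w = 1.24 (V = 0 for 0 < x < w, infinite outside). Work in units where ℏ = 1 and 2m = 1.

ΔE = 154

E_n = n²π²ℏ²/(2mw²), so ΔE = (5² − 1²) π²ℏ²/(2mw²).
ΔE = 24 × π² / (2 × 0.5 × 1.24²) = 154.1.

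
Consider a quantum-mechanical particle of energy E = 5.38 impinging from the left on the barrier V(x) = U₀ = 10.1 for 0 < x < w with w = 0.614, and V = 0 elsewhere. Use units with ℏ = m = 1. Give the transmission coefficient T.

T = 0.0875

Since E < U₀ the interior solution is evanescent with decay constant κ = √(2m(U₀ − E))/ℏ = 3.072.
κw = 1.886, sinh(κw) = 3.222.
The exact tunnelling result is T⁻¹ = 1 + U₀² sinh²(κw) / [4E(U₀ − E)] = 11.43, so T = 0.0875.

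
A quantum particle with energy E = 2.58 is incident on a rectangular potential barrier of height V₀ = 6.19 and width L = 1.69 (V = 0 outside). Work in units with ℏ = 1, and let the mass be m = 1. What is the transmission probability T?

E < V₀: inside the barrier ψ ∝ e^{±κx} with κ = √(2m(V₀ − E))/ℏ = 2.687.
κL = 4.541, sinh(κL) = 46.89.
The exact tunnelling result is T⁻¹ = 1 + V₀² sinh²(κL) / [4E(V₀ − E)] = 2262, so T = 0.000442.

T = 0.000442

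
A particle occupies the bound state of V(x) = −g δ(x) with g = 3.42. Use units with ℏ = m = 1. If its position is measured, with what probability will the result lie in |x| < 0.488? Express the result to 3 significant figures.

The normalised bound state is ψ = √κ e^{−κ|x|} with κ = mg/ℏ² = 3.420.
P(|x| < d) = ∫_{−d}^{d} κ e^{−2κ|x|} dx = 1 − e^{−2κd} = 1 − e^{−3.338} = 0.9645.

P = 0.964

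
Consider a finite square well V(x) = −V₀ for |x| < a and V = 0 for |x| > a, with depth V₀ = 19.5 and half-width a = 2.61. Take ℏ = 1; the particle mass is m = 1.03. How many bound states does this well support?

Define the well-strength parameter z₀ = (a/ℏ)√(2mV₀) = 2.61 × √(2·1.03·19.5) = 16.54.
A new bound state (alternating even/odd) appears each time z₀ passes a multiple of π/2, so N = ⌊2z₀/π⌋ + 1 = ⌊10.53⌋ + 1 = 11.

N = 11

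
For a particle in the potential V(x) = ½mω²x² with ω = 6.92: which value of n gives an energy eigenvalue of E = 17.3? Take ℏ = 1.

n = 2

Invert E_n = (n + ½)ℏω: n = E/ℏω − ½ = 2.000, so n = 2.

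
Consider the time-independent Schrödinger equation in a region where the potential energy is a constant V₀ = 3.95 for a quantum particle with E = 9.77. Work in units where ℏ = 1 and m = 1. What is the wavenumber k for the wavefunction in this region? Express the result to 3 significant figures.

k = 3.41

With E > V₀ the solution is oscillatory, ψ ∝ e^{±ikx} with k = √(2m(E − V₀))/ℏ.
k = √(2 × 1 × 5.82) = 3.412.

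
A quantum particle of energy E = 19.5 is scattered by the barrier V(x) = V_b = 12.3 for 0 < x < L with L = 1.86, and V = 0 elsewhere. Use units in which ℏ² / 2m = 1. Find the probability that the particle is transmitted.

T = 0.801

E > V_b: inside the barrier k₂ = √(2m(E − V_b))/ℏ = 2.683, k₂L = 4.991.
T = [1 + V_b² sin²(k₂L) / (4E(E − V_b))]⁻¹ = 1/1.249 = 0.801.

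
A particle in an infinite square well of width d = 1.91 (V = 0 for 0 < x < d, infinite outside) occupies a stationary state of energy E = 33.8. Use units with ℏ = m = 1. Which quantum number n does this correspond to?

For an infinite well E_n = n²π²ℏ²/(2md²), so n = (d/πℏ)√(2mE).
n = (1.91/π) × √(2 × 1 × 33.8) = 4.999 → n = 5.

n = 5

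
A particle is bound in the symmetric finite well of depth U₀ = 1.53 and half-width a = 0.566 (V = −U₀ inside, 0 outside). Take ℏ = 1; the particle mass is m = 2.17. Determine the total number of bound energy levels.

N = 1

Define the well-strength parameter z₀ = (a/ℏ)√(2mU₀) = 0.566 × √(2·2.17·1.53) = 1.459.
The even/odd transcendental equations gain one root per π/2 in z₀, giving N = 1 + ⌊2z₀/π⌋ = 1 + ⌊0.9285⌋ = 1.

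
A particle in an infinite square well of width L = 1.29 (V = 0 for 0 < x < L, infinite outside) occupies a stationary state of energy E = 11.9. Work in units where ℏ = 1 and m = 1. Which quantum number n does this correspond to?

From E_n = n²π²ℏ²/(2mL²) invert to n = √(2mL²E)/(πℏ).
n = (1.29/π) × √(2 × 1 × 11.9) = 2.003 → n = 2.

n = 2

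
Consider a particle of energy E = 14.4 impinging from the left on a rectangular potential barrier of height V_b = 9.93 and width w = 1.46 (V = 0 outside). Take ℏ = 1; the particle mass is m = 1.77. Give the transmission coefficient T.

E > V_b: inside the barrier k₂ = √(2m(E − V_b))/ℏ = 3.978, k₂w = 5.808.
Matching at both interfaces gives T⁻¹ = 1 + V_b² sin²(k₂w) / [4E(E − V_b)] = 1.080, hence T = 0.926.

T = 0.926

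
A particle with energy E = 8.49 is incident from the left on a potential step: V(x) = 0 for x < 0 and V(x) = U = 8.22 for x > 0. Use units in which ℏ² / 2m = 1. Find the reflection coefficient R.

The wavenumbers are k₁ = √(2mE)/ℏ = 2.914 on the left and k₂ = √(2m(E − U))/ℏ = 0.5196 on the right.
Matching ψ and ψ′ at x = 0 gives r = (k₁ − k₂)/(k₁ + k₂), so R = r² = 0.4862 and T = 1 − R = 0.5138.

R = 0.486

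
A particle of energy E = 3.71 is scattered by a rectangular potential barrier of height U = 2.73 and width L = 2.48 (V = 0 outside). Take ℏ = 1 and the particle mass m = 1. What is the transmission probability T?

E > U: inside the barrier k₂ = √(2m(E − U))/ℏ = 1.400, k₂L = 3.472.
T = [1 + U² sin²(k₂L) / (4E(E − U))]⁻¹ = 1/1.054 = 0.949.

T = 0.949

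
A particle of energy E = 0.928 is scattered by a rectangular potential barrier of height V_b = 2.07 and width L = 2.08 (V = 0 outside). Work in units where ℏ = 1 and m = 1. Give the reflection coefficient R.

R = 0.993

E < V_b: inside the barrier ψ ∝ e^{±κx} with κ = √(2m(V_b − E))/ℏ = 1.511.
κL = 3.143, sinh(κL) = 11.57.
The exact tunnelling result is T⁻¹ = 1 + V_b² sinh²(κL) / [4E(V_b − E)] = 136.3, so T = 0.00734.
R = 1 − T = 0.993.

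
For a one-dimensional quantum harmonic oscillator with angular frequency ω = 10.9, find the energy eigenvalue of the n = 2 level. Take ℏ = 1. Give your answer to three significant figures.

The oscillator eigenvalues are E_n = ℏω(n + ½), so E_2 = 10.9 × 2.5 = 27.25.

E = 27.3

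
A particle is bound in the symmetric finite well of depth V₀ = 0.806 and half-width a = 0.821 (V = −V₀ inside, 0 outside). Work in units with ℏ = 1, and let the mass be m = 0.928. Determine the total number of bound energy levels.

Define the well-strength parameter z₀ = (a/ℏ)√(2mV₀) = 0.821 × √(2·0.928·0.806) = 1.004.
The even/odd transcendental equations gain one root per π/2 in z₀, giving N = 1 + ⌊2z₀/π⌋ = 1 + ⌊0.6393⌋ = 1.

N = 1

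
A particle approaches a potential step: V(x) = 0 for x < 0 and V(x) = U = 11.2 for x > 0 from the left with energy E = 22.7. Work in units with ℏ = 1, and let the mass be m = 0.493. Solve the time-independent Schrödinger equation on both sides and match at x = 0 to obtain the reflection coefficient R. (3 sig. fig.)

On each side the TISE gives plane waves with k = √(2m(E − V))/ℏ: k₁ = √(2·0.493·22.7) = 4.731, k₂ = √(2·0.493·11.5) = 3.367.
Continuity of ψ and ψ′ at the step yields the reflection amplitude r = (k₁ − k₂)/(k₁ + k₂) = 0.1684; thus R = |r|² = 0.02835, T = 0.9716.

R = 0.0284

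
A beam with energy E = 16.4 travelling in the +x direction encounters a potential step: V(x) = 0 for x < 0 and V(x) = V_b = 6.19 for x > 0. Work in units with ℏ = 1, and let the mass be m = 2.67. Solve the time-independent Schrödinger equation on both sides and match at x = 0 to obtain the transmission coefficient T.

T = 0.986

On each side the TISE gives plane waves with k = √(2m(E − V))/ℏ: k₁ = √(2·2.67·16.4) = 9.358, k₂ = √(2·2.67·10.21) = 7.384.
Matching ψ and ψ′ at x = 0 gives r = (k₁ − k₂)/(k₁ + k₂), so R = r² = 0.01391 and T = 1 − R = 0.9861.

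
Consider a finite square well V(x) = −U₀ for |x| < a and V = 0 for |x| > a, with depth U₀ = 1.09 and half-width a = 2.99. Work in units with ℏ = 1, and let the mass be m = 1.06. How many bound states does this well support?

N = 3

The dimensionless depth is z₀ = a√(2mU₀)/ℏ = 2.99 × √(2.311) = 4.545.
The even/odd transcendental equations gain one root per π/2 in z₀, giving N = 1 + ⌊2z₀/π⌋ = 1 + ⌊2.894⌋ = 3.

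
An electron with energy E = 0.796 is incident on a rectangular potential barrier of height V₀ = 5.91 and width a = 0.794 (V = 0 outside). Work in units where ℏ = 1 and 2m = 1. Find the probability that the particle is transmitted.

T = 0.0516

E < V₀: inside the barrier ψ ∝ e^{±κx} with κ = √(2m(V₀ − E))/ℏ = 2.261.
κa = 1.796, sinh(κa) = 2.928.
Matching ψ, ψ′ at both faces gives T = [1 + V₀² sinh²(κa) / (4E(V₀ − E))]⁻¹ = 1/19.40 = 0.0516.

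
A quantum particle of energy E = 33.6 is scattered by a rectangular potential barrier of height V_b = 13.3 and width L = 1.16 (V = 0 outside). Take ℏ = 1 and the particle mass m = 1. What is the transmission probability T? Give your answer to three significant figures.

T = 0.951

Above the barrier the interior wavenumber is k₂ = √(2m(E − V_b))/ℏ = 6.372, giving phase k₂L = 7.391.
T = [1 + V_b² sin²(k₂L) / (4E(E − V_b))]⁻¹ = 1/1.052 = 0.951.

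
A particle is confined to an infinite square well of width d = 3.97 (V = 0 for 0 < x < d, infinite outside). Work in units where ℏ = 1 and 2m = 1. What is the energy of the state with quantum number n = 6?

Requiring ψ(0) = ψ(d) = 0 quantises k = nπ/d, hence E_n = ℏ²k²/2m = n²π²ℏ²/(2md²).
E_6 = 6² × π² / (2 × 0.5 × 3.97²) = 22.54.

E = 22.5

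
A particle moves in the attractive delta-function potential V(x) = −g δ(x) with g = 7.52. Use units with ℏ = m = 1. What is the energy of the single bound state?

For x ≠ 0 the bound state is ψ ∝ e^{−κ|x|}; integrating the TISE across the delta gives the cusp condition 2κ = 2mg/ℏ², so κ = 7.520.
Then E = −ℏ²κ²/(2m) = −mg²/(2ℏ²) = -28.28.

E = -28.3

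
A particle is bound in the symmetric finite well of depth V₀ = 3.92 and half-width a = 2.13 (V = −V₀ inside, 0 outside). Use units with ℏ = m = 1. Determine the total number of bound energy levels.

N = 4

The dimensionless depth is z₀ = a√(2mV₀)/ℏ = 2.13 × √(7.840) = 5.964.
A new bound state (alternating even/odd) appears each time z₀ passes a multiple of π/2, so N = ⌊2z₀/π⌋ + 1 = ⌊3.797⌋ + 1 = 4.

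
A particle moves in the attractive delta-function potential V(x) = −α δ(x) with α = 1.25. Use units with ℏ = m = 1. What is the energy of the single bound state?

The bound state is ψ(x) = √κ e^{−κ|x|}. The derivative jump ψ'(0⁺) − ψ'(0⁻) = −(2mα/ℏ²)ψ(0) fixes κ = mα/ℏ² = 1.250.
Then E = −ℏ²κ²/(2m) = −mα²/(2ℏ²) = -0.7813.

E = -0.781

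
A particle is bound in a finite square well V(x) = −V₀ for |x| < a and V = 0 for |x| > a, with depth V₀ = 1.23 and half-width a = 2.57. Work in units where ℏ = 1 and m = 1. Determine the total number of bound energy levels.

N = 3

Define the well-strength parameter z₀ = (a/ℏ)√(2mV₀) = 2.57 × √(2·1·1.23) = 4.031.
A new bound state (alternating even/odd) appears each time z₀ passes a multiple of π/2, so N = ⌊2z₀/π⌋ + 1 = ⌊2.566⌋ + 1 = 3.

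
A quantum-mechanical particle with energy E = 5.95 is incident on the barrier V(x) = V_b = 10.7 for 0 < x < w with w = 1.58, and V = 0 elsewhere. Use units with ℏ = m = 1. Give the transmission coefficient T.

E < V_b: inside the barrier ψ ∝ e^{±κx} with κ = √(2m(V_b − E))/ℏ = 3.082.
κw = 4.870, sinh(κw) = 65.15.
Matching ψ, ψ′ at both faces gives T = [1 + V_b² sinh²(κw) / (4E(V_b − E))]⁻¹ = 1/4299 = 0.000233.

T = 0.000233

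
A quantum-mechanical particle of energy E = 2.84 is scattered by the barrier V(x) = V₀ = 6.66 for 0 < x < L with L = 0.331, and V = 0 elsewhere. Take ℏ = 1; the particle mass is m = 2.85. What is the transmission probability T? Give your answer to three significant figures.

Since E < V₀ the interior solution is evanescent with decay constant κ = √(2m(V₀ − E))/ℏ = 4.666.
κL = 1.545, sinh(κL) = 2.236.
Matching ψ, ψ′ at both faces gives T = [1 + V₀² sinh²(κL) / (4E(V₀ − E))]⁻¹ = 1/6.111 = 0.164.

T = 0.164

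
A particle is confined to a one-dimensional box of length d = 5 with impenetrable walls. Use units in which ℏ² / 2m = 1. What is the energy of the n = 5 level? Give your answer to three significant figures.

Requiring ψ(0) = ψ(d) = 0 quantises k = nπ/d, hence E_n = ℏ²k²/2m = n²π²ℏ²/(2md²).
E_5 = 5² × π² / (2 × 0.5 × 5²) = 9.870.

E = 9.87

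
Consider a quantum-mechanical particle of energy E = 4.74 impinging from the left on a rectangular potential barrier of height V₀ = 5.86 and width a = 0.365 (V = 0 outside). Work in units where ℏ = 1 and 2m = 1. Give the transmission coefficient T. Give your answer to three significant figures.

T = 0.798

Since E < V₀ the interior solution is evanescent with decay constant κ = √(2m(V₀ − E))/ℏ = 1.058.
κa = 0.3863, sinh(κa) = 0.3960.
Matching ψ, ψ′ at both faces gives T = [1 + V₀² sinh²(κa) / (4E(V₀ − E))]⁻¹ = 1/1.254 = 0.798.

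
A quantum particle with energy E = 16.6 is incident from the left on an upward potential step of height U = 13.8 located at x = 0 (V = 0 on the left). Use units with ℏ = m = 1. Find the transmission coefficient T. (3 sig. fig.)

The wavenumbers are k₁ = √(2mE)/ℏ = 5.762 on the left and k₂ = √(2m(E − U))/ℏ = 2.366 on the right.
Matching ψ and ψ′ at x = 0 gives r = (k₁ − k₂)/(k₁ + k₂), so R = r² = 0.1745 and T = 1 − R = 0.8255.

T = 0.825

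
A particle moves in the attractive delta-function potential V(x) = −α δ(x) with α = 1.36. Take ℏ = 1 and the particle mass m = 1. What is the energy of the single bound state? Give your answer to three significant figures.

E = -0.925

The bound state is ψ(x) = √κ e^{−κ|x|}. The derivative jump ψ'(0⁺) − ψ'(0⁻) = −(2mα/ℏ²)ψ(0) fixes κ = mα/ℏ² = 1.360.
Then E = −ℏ²κ²/(2m) = −mα²/(2ℏ²) = -0.9248.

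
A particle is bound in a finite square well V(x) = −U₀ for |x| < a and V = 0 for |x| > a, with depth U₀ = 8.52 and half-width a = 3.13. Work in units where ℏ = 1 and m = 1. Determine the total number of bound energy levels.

The dimensionless depth is z₀ = a√(2mU₀)/ℏ = 3.13 × √(17.04) = 12.92.
A new bound state (alternating even/odd) appears each time z₀ passes a multiple of π/2, so N = ⌊2z₀/π⌋ + 1 = ⌊8.225⌋ + 1 = 9.

N = 9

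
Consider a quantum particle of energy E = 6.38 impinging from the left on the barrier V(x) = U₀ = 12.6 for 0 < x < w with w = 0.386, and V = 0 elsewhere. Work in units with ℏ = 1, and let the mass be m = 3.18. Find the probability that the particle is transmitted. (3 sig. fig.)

T = 0.0307

Since E < U₀ the interior solution is evanescent with decay constant κ = √(2m(U₀ − E))/ℏ = 6.290.
κw = 2.428, sinh(κw) = 5.623.
Matching ψ, ψ′ at both faces gives T = [1 + U₀² sinh²(κw) / (4E(U₀ − E))]⁻¹ = 1/32.62 = 0.0307.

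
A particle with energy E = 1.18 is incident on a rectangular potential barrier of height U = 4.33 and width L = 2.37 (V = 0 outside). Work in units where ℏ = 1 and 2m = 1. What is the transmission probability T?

T = 0.000704

Since E < U the interior solution is evanescent with decay constant κ = √(2m(U − E))/ℏ = 1.775.
κL = 4.206, sinh(κL) = 33.55.
Matching ψ, ψ′ at both faces gives T = [1 + U² sinh²(κL) / (4E(U − E))]⁻¹ = 1/1420 = 0.000704.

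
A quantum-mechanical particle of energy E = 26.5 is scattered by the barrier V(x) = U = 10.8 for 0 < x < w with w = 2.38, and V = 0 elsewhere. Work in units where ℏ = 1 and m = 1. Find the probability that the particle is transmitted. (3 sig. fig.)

T = 0.967

Above the barrier the interior wavenumber is k₂ = √(2m(E − U))/ℏ = 5.604, giving phase k₂w = 13.34.
T = [1 + U² sin²(k₂w) / (4E(E − U))]⁻¹ = 1/1.034 = 0.967.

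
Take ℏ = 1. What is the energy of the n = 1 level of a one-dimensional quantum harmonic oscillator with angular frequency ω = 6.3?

The oscillator eigenvalues are E_n = ℏω(n + ½), so E_1 = 6.3 × 1.5 = 9.450.

E = 9.45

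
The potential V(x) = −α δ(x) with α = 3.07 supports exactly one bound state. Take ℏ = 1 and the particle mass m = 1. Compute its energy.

For x ≠ 0 the bound state is ψ ∝ e^{−κ|x|}; integrating the TISE across the delta gives the cusp condition 2κ = 2mα/ℏ², so κ = 3.070.
Then E = −ℏ²κ²/(2m) = −mα²/(2ℏ²) = -4.712.

E = -4.71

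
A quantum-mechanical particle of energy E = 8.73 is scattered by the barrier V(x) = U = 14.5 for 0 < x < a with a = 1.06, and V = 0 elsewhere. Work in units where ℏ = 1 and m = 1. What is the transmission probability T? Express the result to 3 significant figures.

Since E < U the interior solution is evanescent with decay constant κ = √(2m(U − E))/ℏ = 3.397.
κa = 3.601, sinh(κa) = 18.30.
Matching ψ, ψ′ at both faces gives T = [1 + U² sinh²(κa) / (4E(U − E))]⁻¹ = 1/350.5 = 0.00285.

T = 0.00285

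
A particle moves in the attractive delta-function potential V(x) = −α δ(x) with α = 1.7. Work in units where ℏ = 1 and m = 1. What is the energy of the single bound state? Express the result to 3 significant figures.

E = -1.45

For x ≠ 0 the bound state is ψ ∝ e^{−κ|x|}; integrating the TISE across the delta gives the cusp condition 2κ = 2mα/ℏ², so κ = 1.700.
Then E = −ℏ²κ²/(2m) = −mα²/(2ℏ²) = -1.445.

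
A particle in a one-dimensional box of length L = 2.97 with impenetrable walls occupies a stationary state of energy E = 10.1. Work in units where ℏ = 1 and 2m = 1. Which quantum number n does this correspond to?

From E_n = n²π²ℏ²/(2mL²) invert to n = √(2mL²E)/(πℏ).
n = (2.97/π) × √(2 × 0.5 × 10.1) = 3.004 → n = 3.

n = 3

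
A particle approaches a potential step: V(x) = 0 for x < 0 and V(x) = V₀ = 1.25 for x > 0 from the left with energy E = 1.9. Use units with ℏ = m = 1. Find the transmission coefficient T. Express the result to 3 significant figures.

On each side the TISE gives plane waves with k = √(2m(E − V))/ℏ: k₁ = √(2·1·1.9) = 1.949, k₂ = √(2·1·0.65) = 1.140.
Matching ψ and ψ′ at x = 0 gives r = (k₁ − k₂)/(k₁ + k₂), so R = r² = 0.06860 and T = 1 − R = 0.9314.

T = 0.931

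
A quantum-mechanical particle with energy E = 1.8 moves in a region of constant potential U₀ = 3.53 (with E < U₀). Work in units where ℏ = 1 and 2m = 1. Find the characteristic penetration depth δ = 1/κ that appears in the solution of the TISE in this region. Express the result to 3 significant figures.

Since E < U₀ the TISE in this region is ψ'' = κ²ψ with κ = √(2m(U₀ − E))/ℏ.
κ = √(2 × 0.5 × 1.73) = 1.315. The penetration depth is δ = 1/κ = 0.760.

δ = 0.760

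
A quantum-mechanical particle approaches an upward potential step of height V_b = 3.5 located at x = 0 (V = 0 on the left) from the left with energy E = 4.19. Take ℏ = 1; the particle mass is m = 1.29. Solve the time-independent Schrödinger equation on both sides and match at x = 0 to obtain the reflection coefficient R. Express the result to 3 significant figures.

R = 0.179

The wavenumbers are k₁ = √(2mE)/ℏ = 3.288 on the left and k₂ = √(2m(E − V_b))/ℏ = 1.334 on the right.
Matching ψ and ψ′ at x = 0 gives r = (k₁ − k₂)/(k₁ + k₂), so R = r² = 0.1787 and T = 1 − R = 0.8213.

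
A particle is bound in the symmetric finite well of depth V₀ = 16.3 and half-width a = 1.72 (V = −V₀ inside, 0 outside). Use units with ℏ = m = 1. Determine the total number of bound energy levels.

The dimensionless depth is z₀ = a√(2mV₀)/ℏ = 1.72 × √(32.60) = 9.821.
A new bound state (alternating even/odd) appears each time z₀ passes a multiple of π/2, so N = ⌊2z₀/π⌋ + 1 = ⌊6.252⌋ + 1 = 7.

N = 7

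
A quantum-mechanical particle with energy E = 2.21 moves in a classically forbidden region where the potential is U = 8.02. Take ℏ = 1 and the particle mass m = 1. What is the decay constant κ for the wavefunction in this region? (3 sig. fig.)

κ = 3.41

Since E < U the TISE in this region is ψ'' = κ²ψ with κ = √(2m(U − E))/ℏ.
κ = √(2 × 1 × 5.81) = 3.409.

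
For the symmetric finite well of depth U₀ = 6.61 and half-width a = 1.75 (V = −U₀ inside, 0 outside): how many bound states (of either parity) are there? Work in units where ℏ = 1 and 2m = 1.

Define the well-strength parameter z₀ = (a/ℏ)√(2mU₀) = 1.75 × √(2·0.5·6.61) = 4.499.
The even/odd transcendental equations gain one root per π/2 in z₀, giving N = 1 + ⌊2z₀/π⌋ = 1 + ⌊2.864⌋ = 3.

N = 3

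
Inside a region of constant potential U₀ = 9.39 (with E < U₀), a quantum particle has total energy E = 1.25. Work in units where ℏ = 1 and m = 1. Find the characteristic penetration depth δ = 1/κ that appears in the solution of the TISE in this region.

Since E < U₀ the TISE in this region is ψ'' = κ²ψ with κ = √(2m(U₀ − E))/ℏ.
κ = √(2 × 1 × 8.14) = 4.035. The penetration depth is δ = 1/κ = 0.248.

δ = 0.248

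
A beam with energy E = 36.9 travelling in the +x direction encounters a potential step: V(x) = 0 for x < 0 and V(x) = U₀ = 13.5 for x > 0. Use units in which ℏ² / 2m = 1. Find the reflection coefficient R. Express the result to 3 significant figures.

R = 0.0129

The wavenumbers are k₁ = √(2mE)/ℏ = 6.075 on the left and k₂ = √(2m(E − U₀))/ℏ = 4.837 on the right.
Matching ψ and ψ′ at x = 0 gives r = (k₁ − k₂)/(k₁ + k₂), so R = r² = 0.01285 and T = 1 − R = 0.9871.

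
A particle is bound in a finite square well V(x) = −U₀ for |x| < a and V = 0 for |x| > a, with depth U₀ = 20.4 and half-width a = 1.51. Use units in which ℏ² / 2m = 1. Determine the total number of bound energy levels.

N = 5

Define the well-strength parameter z₀ = (a/ℏ)√(2mU₀) = 1.51 × √(2·0.5·20.4) = 6.820.
A new bound state (alternating even/odd) appears each time z₀ passes a multiple of π/2, so N = ⌊2z₀/π⌋ + 1 = ⌊4.342⌋ + 1 = 5.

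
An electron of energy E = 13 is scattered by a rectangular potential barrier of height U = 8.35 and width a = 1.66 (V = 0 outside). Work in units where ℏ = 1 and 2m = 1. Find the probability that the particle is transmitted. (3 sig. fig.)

E > U: inside the barrier k₂ = √(2m(E − U))/ℏ = 2.156, k₂a = 3.580.
T = [1 + U² sin²(k₂a) / (4E(E − U))]⁻¹ = 1/1.052 = 0.951.

T = 0.951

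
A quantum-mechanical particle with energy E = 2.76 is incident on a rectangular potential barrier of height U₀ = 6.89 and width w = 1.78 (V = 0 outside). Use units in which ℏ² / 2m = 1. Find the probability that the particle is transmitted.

T = 0.00277

E < U₀: inside the barrier ψ ∝ e^{±κx} with κ = √(2m(U₀ − E))/ℏ = 2.032.
κw = 3.617, sinh(κw) = 18.61.
Matching ψ, ψ′ at both faces gives T = [1 + U₀² sinh²(κw) / (4E(U₀ − E))]⁻¹ = 1/361.5 = 0.00277.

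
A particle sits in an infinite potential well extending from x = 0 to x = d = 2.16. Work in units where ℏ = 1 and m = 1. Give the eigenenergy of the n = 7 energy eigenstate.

The infinite-well eigenfunctions ψ_n = √(2/d) sin(nπx/d) vanish at both walls, giving E_n = n²π²ℏ²/(2md²).
E_7 = 7² × π² / (2 × 1 × 2.16²) = 51.83.

E = 51.8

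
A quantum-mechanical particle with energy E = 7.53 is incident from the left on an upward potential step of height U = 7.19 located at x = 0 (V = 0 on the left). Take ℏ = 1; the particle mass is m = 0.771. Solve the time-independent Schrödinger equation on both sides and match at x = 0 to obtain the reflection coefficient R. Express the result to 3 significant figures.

R = 0.422

The wavenumbers are k₁ = √(2mE)/ℏ = 3.408 on the left and k₂ = √(2m(E − U))/ℏ = 0.7241 on the right.
Continuity of ψ and ψ′ at the step yields the reflection amplitude r = (k₁ − k₂)/(k₁ + k₂) = 0.6495; thus R = |r|² = 0.4218, T = 0.5782.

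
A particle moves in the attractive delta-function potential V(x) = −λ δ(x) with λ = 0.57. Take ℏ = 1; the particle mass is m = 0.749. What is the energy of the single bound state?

E = -0.122

The bound state is ψ(x) = √κ e^{−κ|x|}. The derivative jump ψ'(0⁺) − ψ'(0⁻) = −(2mλ/ℏ²)ψ(0) fixes κ = mλ/ℏ² = 0.4269.
Then E = −ℏ²κ²/(2m) = −mλ²/(2ℏ²) = -0.1217.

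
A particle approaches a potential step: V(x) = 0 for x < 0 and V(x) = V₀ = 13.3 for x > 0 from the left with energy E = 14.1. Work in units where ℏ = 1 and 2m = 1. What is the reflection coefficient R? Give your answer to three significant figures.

The wavenumbers are k₁ = √(2mE)/ℏ = 3.755 on the left and k₂ = √(2m(E − V₀))/ℏ = 0.8944 on the right.
Continuity of ψ and ψ′ at the step yields the reflection amplitude r = (k₁ − k₂)/(k₁ + k₂) = 0.6153; thus R = |r|² = 0.3785, T = 0.6215.

R = 0.379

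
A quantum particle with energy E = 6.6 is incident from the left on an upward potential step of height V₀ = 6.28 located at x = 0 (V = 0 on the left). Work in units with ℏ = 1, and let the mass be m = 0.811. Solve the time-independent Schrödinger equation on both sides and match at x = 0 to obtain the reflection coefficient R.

The wavenumbers are k₁ = √(2mE)/ℏ = 3.272 on the left and k₂ = √(2m(E − V₀))/ℏ = 0.7204 on the right.
Matching ψ and ψ′ at x = 0 gives r = (k₁ − k₂)/(k₁ + k₂), so R = r² = 0.4084 and T = 1 − R = 0.5916.

R = 0.408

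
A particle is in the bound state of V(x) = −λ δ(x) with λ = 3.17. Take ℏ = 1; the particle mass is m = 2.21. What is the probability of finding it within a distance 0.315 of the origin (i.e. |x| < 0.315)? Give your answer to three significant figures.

The normalised bound state is ψ = √κ e^{−κ|x|} with κ = mλ/ℏ² = 7.006.
P(|x| < d) = ∫_{−d}^{d} κ e^{−2κ|x|} dx = 1 − e^{−2κd} = 1 − e^{−4.414} = 0.9879.

P = 0.988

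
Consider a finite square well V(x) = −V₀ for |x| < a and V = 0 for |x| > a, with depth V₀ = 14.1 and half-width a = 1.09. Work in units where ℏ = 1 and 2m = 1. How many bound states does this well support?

N = 3

Define the well-strength parameter z₀ = (a/ℏ)√(2mV₀) = 1.09 × √(2·0.5·14.1) = 4.093.
A new bound state (alternating even/odd) appears each time z₀ passes a multiple of π/2, so N = ⌊2z₀/π⌋ + 1 = ⌊2.606⌋ + 1 = 3.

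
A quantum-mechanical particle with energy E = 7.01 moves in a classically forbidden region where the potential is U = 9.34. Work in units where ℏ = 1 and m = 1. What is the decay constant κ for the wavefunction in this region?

Since E < U the TISE in this region is ψ'' = κ²ψ with κ = √(2m(U − E))/ℏ.
κ = √(2 × 1 × 2.33) = 2.159.

κ = 2.16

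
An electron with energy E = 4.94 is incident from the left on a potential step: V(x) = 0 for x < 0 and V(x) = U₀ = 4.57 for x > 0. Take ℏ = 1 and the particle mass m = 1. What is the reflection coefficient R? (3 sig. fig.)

The wavenumbers are k₁ = √(2mE)/ℏ = 3.143 on the left and k₂ = √(2m(E − U₀))/ℏ = 0.8602 on the right.
Matching ψ and ψ′ at x = 0 gives r = (k₁ − k₂)/(k₁ + k₂), so R = r² = 0.3252 and T = 1 − R = 0.6748.

R = 0.325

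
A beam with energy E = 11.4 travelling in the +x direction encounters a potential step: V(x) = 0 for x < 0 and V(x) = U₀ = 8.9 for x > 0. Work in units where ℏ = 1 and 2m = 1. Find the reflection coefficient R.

R = 0.131

On each side the TISE gives plane waves with k = √(2m(E − V))/ℏ: k₁ = √(2·½·11.4) = 3.376, k₂ = √(2·½·2.5) = 1.581.
Continuity of ψ and ψ′ at the step yields the reflection amplitude r = (k₁ − k₂)/(k₁ + k₂) = 0.3621; thus R = |r|² = 0.1311, T = 0.8689.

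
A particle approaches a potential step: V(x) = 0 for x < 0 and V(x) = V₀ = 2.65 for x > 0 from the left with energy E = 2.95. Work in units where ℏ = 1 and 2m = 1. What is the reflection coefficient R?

The wavenumbers are k₁ = √(2mE)/ℏ = 1.718 on the left and k₂ = √(2m(E − V₀))/ℏ = 0.5477 on the right.
Continuity of ψ and ψ′ at the step yields the reflection amplitude r = (k₁ − k₂)/(k₁ + k₂) = 0.5164; thus R = |r|² = 0.2667, T = 0.7333.

R = 0.267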